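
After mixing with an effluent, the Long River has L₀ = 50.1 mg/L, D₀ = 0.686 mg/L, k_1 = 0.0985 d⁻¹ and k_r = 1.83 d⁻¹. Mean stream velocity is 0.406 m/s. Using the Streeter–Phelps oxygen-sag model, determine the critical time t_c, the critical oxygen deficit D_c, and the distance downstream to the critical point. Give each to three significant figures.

With k_r/k_1 = 18.58 and 1 − D₀(k_r−k_1)/(k_1 L₀) = 0.7593,
t_c = ln(18.58 × 0.7593) / (1.83 − 0.0985) = ln(14.11) / 1.732 = 2.647/1.732 = 1.529 d.
D_c = (k_1/k_r) L₀ e^(−k_1 t_c) = (0.0985/1.83) × 50.1 × e^(−0.0985×1.529) = 0.05383 × 50.1 × 0.8602 = 2.320 mg/L.
x_c = v t_c = 0.406 m/s × 1.529 d × 86400 s/d = 53620 m ≈ 53.6 km.

t_c ≈ 1.53 d; D_c ≈ 2.32 mg/L; x_c ≈ 53.6 km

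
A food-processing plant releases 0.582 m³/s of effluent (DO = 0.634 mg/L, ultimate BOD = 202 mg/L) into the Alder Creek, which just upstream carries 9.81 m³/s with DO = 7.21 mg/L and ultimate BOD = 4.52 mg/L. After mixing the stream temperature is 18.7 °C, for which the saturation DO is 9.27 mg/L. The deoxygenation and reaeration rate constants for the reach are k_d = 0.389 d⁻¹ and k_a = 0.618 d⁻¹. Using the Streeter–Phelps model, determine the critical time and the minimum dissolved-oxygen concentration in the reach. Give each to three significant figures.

Mixed DO = (9.81×7.21 + 0.582×0.634)/(9.81+0.582) = 71.10/10.39 = 6.842 mg/L.
Mixed L₀ = (9.81×4.52 + 0.582×202)/(10.39) = 161.9/10.39 = 15.58 mg/L.
Initial deficit D₀ = C_s − DO₀ = 9.27 − 6.842 = 2.428 mg/L.
t_c = (1/0.2290) ln[(0.618/0.389)(1 − 2.428×0.2290/(0.389×15.58))] = 4.367 × ln(1.443) = 1.601 d.
D_c = (0.389/0.618) × 15.58 × e^(−0.389×1.601) = 0.6294 × 15.58 × 0.5364 = 5.260 mg/L.
Minimum DO = 9.27 − 5.260 = 4.010 mg/L.

t_c ≈ 1.60 d; minimum DO ≈ 4.01 mg/L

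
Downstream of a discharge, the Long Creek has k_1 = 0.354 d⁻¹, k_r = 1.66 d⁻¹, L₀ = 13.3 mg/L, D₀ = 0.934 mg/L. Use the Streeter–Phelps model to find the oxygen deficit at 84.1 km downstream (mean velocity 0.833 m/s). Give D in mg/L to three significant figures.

Travel time t = x/v = 84.1 km / (0.833 m/s) = 84100 m / 0.833 m/s = 101000 s = 1.169 d.
k_1 L₀/(k_r−k_1) = 0.354×13.3/(1.66−0.354) = 4.708/1.306 = 3.605 mg/L.
e^(−k_1 t) = e^(−0.354×1.169) = 0.6612; e^(−k_r t) = e^(−1.66×1.169) = 0.1437.
D = 3.605 × (0.6612 − 0.1437) + 0.934 × 0.1437 = 1.866 + 0.1343 = 2.000 mg/L.

D ≈ 2.00 mg/L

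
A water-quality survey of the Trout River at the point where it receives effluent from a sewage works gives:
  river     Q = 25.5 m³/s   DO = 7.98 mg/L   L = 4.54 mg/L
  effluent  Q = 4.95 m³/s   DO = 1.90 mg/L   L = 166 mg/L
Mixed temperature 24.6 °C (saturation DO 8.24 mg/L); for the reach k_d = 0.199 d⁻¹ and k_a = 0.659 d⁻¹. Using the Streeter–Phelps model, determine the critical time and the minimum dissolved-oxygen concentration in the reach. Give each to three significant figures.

Mixed DO = (25.5×7.98 + 4.95×1.90)/(25.5+4.95) = 212.9/30.45 = 6.992 mg/L.
Mixed L₀ = (25.5×4.54 + 4.95×166)/(30.45) = 937.5/30.45 = 30.79 mg/L.
Initial deficit D₀ = C_s − DO₀ = 8.24 − 6.992 = 1.248 mg/L.
t_c = (1/0.4600) ln[(0.659/0.199)(1 − 1.248×0.4600/(0.199×30.79))] = 2.174 × ln(3.001) = 2.389 d.
D_c = (0.199/0.659) × 30.79 × e^(−0.199×2.389) = 0.3020 × 30.79 × 0.6216 = 5.779 mg/L.
Minimum DO = 8.24 − 5.779 = 2.461 mg/L.

t_c ≈ 2.39 d; minimum DO ≈ 2.46 mg/L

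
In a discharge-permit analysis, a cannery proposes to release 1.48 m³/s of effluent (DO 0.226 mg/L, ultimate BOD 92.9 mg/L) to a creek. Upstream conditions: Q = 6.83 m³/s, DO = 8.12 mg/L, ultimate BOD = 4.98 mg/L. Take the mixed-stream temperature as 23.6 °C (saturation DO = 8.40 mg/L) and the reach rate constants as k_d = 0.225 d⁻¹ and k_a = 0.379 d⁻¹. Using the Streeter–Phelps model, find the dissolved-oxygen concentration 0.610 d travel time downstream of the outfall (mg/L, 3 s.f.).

Mixed DO = (6.83×8.12 + 1.48×0.226)/(6.83+1.48) = 55.79/8.310 = 6.714 mg/L.
Mixed L₀ = (6.83×4.98 + 1.48×92.9)/(8.310) = 171.5/8.310 = 20.64 mg/L.
Initial deficit D₀ = C_s − DO₀ = 8.40 − 6.714 = 1.686 mg/L.
D(0.610) = [0.225×20.64/(0.379−0.225)](e^(−0.225×0.610) − e^(−0.379×0.610)) + 1.686 e^(−0.379×0.610)
= 30.15 × (0.8718 − 0.7936) + 1.686 × 0.7936 = 3.695 mg/L.
DO = 8.40 − 3.695 = 4.705 mg/L.

DO ≈ 4.71 mg/L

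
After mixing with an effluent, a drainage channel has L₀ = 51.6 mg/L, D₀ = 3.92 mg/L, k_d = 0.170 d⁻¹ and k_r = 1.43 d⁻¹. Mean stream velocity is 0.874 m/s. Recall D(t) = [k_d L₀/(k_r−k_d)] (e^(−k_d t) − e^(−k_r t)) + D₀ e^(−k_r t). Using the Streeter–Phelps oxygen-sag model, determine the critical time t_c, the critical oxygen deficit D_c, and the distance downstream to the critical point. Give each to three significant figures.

t_c ≈ 1.03 d; D_c ≈ 5.15 mg/L; x_c ≈ 78.0 km

With k_r/k_d = 8.412 and 1 − D₀(k_r−k_d)/(k_d L₀) = 0.4369,
t_c = ln(8.412 × 0.4369) / (1.43 − 0.170) = ln(3.675) / 1.260 = 1.302/1.260 = 1.033 d.
D_c = (k_d/k_r) L₀ e^(−k_d t_c) = (0.170/1.43) × 51.6 × e^(−0.170×1.033) = 0.1189 × 51.6 × 0.8389 = 5.146 mg/L.
x_c = v t_c = 0.874 m/s × 1.033 d × 86400 s/d = 78010 m ≈ 78.0 km.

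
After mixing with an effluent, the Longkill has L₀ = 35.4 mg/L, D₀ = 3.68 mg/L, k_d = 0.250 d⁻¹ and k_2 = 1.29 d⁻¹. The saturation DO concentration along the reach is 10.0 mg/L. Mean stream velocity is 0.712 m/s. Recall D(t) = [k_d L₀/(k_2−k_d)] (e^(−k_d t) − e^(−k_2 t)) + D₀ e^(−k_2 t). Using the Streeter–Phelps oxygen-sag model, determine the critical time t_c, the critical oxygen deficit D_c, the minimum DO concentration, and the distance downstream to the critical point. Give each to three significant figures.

t_c ≈ 1.03 d; D_c ≈ 5.30 mg/L; min DO ≈ 4.70 mg/L; x_c ≈ 63.6 km

At the critical point dD/dt = 0, so k_d L₀ e^(−k_d t) = k_2 D. Substituting D(t) from the Streeter–Phelps equation and solving for t gives
t_c = ln[(k_2/k_d)(1 − D₀(k_2−k_d)/(k_d L₀))] / (k_2−k_d).
Here k_2−k_d = 1.040 d⁻¹ and 1 − D₀(k_2−k_d)/(k_d L₀) = 1 − 3.68×1.040/(0.250×35.4) = 0.5675, so
t_c = ln(5.160 × 0.5675) / 1.040 = 1.075 / 1.040 = 1.033 d.
D_c = (k_d/k_2) L₀ e^(−k_d t_c) = (0.250/1.29) × 35.4 × e^(−0.250×1.033) = 0.1938 × 35.4 × 0.7724 = 5.299 mg/L.
Minimum DO = C_s − D_c = 10.0 − 5.299 = 4.701 mg/L.
x_c = v t_c = 0.712 m/s × 1.033 d × 86400 s/d = 63560 m ≈ 63.6 km.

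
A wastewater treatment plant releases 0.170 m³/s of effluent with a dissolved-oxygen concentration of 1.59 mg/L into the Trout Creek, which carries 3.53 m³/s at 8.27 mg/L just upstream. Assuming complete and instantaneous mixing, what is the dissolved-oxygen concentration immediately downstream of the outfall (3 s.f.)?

Flow-weighted mixing: C = (Q_r C_r + Q_w C_w)/(Q_r + Q_w)
= (3.53×8.27 + 0.170×1.59)/(3.53 + 0.170) = 29.46/3.700 = 7.963 mg/L.

7.96 mg/L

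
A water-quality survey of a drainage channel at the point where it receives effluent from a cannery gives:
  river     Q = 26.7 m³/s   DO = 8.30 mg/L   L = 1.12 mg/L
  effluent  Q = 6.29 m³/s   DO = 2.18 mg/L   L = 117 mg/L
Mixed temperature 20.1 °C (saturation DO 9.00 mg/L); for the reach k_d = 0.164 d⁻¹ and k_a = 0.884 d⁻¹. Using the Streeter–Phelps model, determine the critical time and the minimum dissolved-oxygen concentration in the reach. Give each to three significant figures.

Mixed DO = (26.7×8.30 + 6.29×2.18)/(26.7+6.29) = 235.3/32.99 = 7.133 mg/L.
Mixed L₀ = (26.7×1.12 + 6.29×117)/(32.99) = 765.8/32.99 = 23.21 mg/L.
Initial deficit D₀ = C_s − DO₀ = 9.00 − 7.133 = 1.867 mg/L.
t_c = (1/0.7200) ln[(0.884/0.164)(1 − 1.867×0.7200/(0.164×23.21))] = 1.389 × ln(3.487) = 1.735 d.
D_c = (0.164/0.884) × 23.21 × e^(−0.164×1.735) = 0.1855 × 23.21 × 0.7524 = 3.240 mg/L.
Minimum DO = 9.00 − 3.240 = 5.760 mg/L.

t_c ≈ 1.73 d; minimum DO ≈ 5.76 mg/L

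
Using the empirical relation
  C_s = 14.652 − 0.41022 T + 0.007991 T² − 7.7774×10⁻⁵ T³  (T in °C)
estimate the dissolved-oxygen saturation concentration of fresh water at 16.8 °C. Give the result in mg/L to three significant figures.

C_s = 14.652 − 0.41022×16.8 + 0.007991×16.8² − 7.7774×10⁻⁵×16.8³ = 9.647 mg/L.

C_s ≈ 9.65 mg/L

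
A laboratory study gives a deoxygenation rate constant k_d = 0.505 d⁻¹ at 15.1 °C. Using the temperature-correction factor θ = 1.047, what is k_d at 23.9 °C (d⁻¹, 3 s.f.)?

k_d(T₂) = k_d(T₁) · θ^(T₂−T₁) = 0.505 × 1.047^(23.9−15.1)
= 0.505 × 1.047^8.80 = 0.505 × 1.498 = 0.7565 d⁻¹.

k_d ≈ 0.757 d⁻¹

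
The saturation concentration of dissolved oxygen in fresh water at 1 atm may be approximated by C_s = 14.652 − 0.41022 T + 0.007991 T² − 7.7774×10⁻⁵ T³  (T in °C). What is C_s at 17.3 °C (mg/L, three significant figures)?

C_s ≈ 9.54 mg/L

C_s = 14.652 − 0.41022×17.3 + 0.007991×17.3² − 7.7774×10⁻⁵×17.3³ = 9.544 mg/L.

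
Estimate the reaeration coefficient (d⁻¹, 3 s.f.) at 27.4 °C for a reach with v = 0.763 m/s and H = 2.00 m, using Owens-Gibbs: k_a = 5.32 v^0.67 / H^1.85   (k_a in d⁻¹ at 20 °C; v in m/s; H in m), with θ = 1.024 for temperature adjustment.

k_a(20) = 5.32 × 0.763^0.67 / 2.00^1.85 = 5.32 × 0.8342 / 3.605 = 1.231 d⁻¹.
k_a(27.4) = 1.231 × 1.024^(27.4−20) = 1.231 × 1.192 = 1.467 d⁻¹.

k_a ≈ 1.47 d⁻¹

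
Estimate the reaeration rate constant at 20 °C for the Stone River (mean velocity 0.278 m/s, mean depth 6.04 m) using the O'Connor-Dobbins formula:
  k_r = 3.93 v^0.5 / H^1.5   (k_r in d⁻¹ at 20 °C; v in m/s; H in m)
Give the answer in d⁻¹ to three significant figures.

k_r ≈ 0.140 d⁻¹

k_r = 3.93 × 0.278^0.5 / 6.04^1.5 = 3.93 × 0.5273 / 14.84 = 0.1396 d⁻¹.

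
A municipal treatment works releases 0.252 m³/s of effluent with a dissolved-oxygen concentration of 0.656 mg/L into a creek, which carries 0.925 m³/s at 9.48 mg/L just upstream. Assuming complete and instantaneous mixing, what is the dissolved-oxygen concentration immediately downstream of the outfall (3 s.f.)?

Flow-weighted mixing: C = (Q_r C_r + Q_w C_w)/(Q_r + Q_w)
= (0.925×9.48 + 0.252×0.656)/(0.925 + 0.252) = 8.934/1.177 = 7.591 mg/L.

7.59 mg/L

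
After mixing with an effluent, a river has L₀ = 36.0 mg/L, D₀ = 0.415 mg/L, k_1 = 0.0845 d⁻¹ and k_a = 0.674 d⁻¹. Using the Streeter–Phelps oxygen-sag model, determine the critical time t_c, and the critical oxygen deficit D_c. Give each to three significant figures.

t_c = [1/(k_a−k_1)] ln[(k_a/k_1)(1 − D₀(k_a−k_1)/(k_1 L₀))]
= [1/(0.674−0.0845)] ln[(0.674/0.0845)(1 − 0.415×0.5895/(0.0845×36.0))]
= (1/0.5895) ln[7.976 × 0.9196] = 1.696 × ln(7.335) = 1.696 × 1.993 = 3.380 d.
D_c = (k_1/k_a) L₀ e^(−k_1 t_c) = (0.0845/0.674) × 36.0 × e^(−0.0845×3.380) = 0.1254 × 36.0 × 0.7515 = 3.392 mg/L.

t_c ≈ 3.38 d; D_c ≈ 3.39 mg/L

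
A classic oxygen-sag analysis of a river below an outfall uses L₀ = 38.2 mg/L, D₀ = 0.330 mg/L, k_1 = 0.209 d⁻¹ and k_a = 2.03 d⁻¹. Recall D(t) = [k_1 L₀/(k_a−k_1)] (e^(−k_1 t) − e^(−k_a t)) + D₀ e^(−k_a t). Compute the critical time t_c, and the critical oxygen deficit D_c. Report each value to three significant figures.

t_c ≈ 1.21 d; D_c ≈ 3.06 mg/L

With k_a/k_1 = 9.713 and 1 − D₀(k_a−k_1)/(k_1 L₀) = 0.9247,
t_c = ln(9.713 × 0.9247) / (2.03 − 0.209) = ln(8.982) / 1.821 = 2.195/1.821 = 1.205 d.
D_c = (k_1/k_a) L₀ e^(−k_1 t_c) = (0.209/2.03) × 38.2 × e^(−0.209×1.205) = 0.1030 × 38.2 × 0.7773 = 3.057 mg/L.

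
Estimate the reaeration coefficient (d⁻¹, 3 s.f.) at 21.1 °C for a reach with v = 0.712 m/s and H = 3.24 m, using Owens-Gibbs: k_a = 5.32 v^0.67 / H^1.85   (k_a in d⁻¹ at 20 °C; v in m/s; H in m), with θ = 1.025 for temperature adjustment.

k_a(20) = 5.32 × 0.712^0.67 / 3.24^1.85 = 5.32 × 0.7965 / 8.801 = 0.4815 d⁻¹.
k_a(21.1) = 0.4815 × 1.025^(21.1−20) = 0.4815 × 1.028 = 0.4947 d⁻¹.

k_a ≈ 0.495 d⁻¹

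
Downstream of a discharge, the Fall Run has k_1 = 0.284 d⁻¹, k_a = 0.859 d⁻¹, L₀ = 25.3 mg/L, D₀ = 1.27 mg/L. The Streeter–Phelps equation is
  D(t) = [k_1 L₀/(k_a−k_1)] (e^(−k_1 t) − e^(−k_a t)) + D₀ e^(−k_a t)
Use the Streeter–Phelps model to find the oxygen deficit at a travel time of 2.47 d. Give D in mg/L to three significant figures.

k_1 L₀/(k_a−k_1) = 0.284×25.3/(0.859−0.284) = 7.185/0.5750 = 12.50 mg/L.
e^(−k_1 t) = e^(−0.284×2.470) = 0.4959; e^(−k_a t) = e^(−0.859×2.470) = 0.1198.
D = 12.50 × (0.4959 − 0.1198) + 1.27 × 0.1198 = 4.699 + 0.1522 = 4.851 mg/L.

D ≈ 4.85 mg/L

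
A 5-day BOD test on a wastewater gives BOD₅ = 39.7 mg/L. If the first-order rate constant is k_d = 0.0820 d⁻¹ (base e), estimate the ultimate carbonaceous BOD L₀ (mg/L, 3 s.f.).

L₀ ≈ 118 mg/L

BOD₅ = L₀(1 − e^(−5k_d)) ⇒ L₀ = BOD₅ / (1 − e^(−5×0.0820))
= 39.7 / (1 − 0.6637) = 39.7 / 0.3363 = 118.0 mg/L.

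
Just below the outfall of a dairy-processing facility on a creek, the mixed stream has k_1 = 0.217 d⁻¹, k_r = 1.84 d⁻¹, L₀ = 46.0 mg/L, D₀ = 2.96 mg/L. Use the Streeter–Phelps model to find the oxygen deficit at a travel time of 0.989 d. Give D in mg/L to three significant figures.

k_1 L₀/(k_r−k_1) = 0.217×46.0/(1.84−0.217) = 9.982/1.623 = 6.150 mg/L.
e^(−k_1 t) = e^(−0.217×0.9890) = 0.8069; e^(−k_r t) = e^(−1.84×0.9890) = 0.1621.
D = 6.150 × (0.8069 − 0.1621) + 2.96 × 0.1621 = 3.966 + 0.4797 = 4.445 mg/L.

D ≈ 4.45 mg/L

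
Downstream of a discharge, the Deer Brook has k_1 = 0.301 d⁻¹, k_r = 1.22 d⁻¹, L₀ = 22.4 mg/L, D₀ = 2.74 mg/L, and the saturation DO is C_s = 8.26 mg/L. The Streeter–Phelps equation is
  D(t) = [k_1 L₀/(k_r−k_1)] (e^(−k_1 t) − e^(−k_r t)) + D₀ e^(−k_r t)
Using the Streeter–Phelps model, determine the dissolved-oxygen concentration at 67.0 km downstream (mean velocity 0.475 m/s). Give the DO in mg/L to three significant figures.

Travel time t = x/v = 67.0 km / (0.475 m/s) = 67000 m / 0.475 m/s = 141100 s = 1.633 d.
k_1 L₀/(k_r−k_1) = 0.301×22.4/(1.22−0.301) = 6.742/0.9190 = 7.337 mg/L.
e^(−k_1 t) = e^(−0.301×1.633) = 0.6118; e^(−k_r t) = e^(−1.22×1.633) = 0.1365.
D = 7.337 × (0.6118 − 0.1365) + 2.74 × 0.1365 = 3.487 + 0.3739 = 3.861 mg/L.
DO = C_s − D = 8.26 − 3.861 = 4.399 mg/L.

DO ≈ 4.40 mg/L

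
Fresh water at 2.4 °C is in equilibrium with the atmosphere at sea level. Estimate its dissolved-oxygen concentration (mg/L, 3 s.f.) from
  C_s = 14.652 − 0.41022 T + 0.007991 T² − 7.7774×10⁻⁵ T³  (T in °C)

C_s ≈ 13.7 mg/L

C_s = 14.652 − 0.41022×2.4 + 0.007991×2.4² − 7.7774×10⁻⁵×2.4³ = 13.71 mg/L.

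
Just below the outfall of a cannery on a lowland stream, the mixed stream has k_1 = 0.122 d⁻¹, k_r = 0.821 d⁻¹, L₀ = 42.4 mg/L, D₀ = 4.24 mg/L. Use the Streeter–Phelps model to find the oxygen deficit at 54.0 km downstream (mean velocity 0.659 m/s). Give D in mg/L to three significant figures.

D ≈ 5.14 mg/L

Travel time t = x/v = 54.0 km / (0.659 m/s) = 54000 m / 0.659 m/s = 81940 s = 0.9484 d.
k_1 L₀/(k_r−k_1) = 0.122×42.4/(0.821−0.122) = 5.173/0.6990 = 7.400 mg/L.
e^(−k_1 t) = e^(−0.122×0.9484) = 0.8907; e^(−k_r t) = e^(−0.821×0.9484) = 0.4590.
D = 7.400 × (0.8907 − 0.4590) + 4.24 × 0.4590 = 3.195 + 1.946 = 5.141 mg/L.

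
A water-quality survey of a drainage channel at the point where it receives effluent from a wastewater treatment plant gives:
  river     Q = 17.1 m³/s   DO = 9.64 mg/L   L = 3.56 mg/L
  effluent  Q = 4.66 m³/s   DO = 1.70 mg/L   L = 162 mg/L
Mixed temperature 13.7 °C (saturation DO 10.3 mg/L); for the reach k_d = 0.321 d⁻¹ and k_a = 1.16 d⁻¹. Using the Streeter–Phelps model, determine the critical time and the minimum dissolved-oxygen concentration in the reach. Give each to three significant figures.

t_c ≈ 1.32 d; minimum DO ≈ 3.50 mg/L

Mixed DO = (17.1×9.64 + 4.66×1.70)/(17.1+4.66) = 172.8/21.76 = 7.940 mg/L.
Mixed L₀ = (17.1×3.56 + 4.66×162)/(21.76) = 815.8/21.76 = 37.49 mg/L.
Initial deficit D₀ = C_s − DO₀ = 10.3 − 7.940 = 2.360 mg/L.
t_c = (1/0.8390) ln[(1.16/0.321)(1 − 2.360×0.8390/(0.321×37.49))] = 1.192 × ln(3.019) = 1.317 d.
D_c = (0.321/1.16) × 37.49 × e^(−0.321×1.317) = 0.2767 × 37.49 × 0.6552 = 6.798 mg/L.
Minimum DO = 10.3 − 6.798 = 3.502 mg/L.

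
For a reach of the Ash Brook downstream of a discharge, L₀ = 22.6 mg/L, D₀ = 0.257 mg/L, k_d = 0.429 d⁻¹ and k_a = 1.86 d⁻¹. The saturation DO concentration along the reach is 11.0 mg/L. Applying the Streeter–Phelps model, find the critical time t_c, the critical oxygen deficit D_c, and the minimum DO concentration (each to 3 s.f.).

At the critical point dD/dt = 0, so k_d L₀ e^(−k_d t) = k_a D. Substituting D(t) from the Streeter–Phelps equation and solving for t gives
t_c = ln[(k_a/k_d)(1 − D₀(k_a−k_d)/(k_d L₀))] / (k_a−k_d).
Here k_a−k_d = 1.431 d⁻¹ and 1 − D₀(k_a−k_d)/(k_d L₀) = 1 − 0.257×1.431/(0.429×22.6) = 0.9621, so
t_c = ln(4.336 × 0.9621) / 1.431 = 1.428 / 1.431 = 0.9980 d.
L(t_c) = L₀ e^(−k_d t_c) = 22.6 × 0.6517 = 14.73 mg/L, and at the critical point k_a D_c = k_d L, so D_c = (0.429/1.86) × 14.73 = 3.397 mg/L.
Minimum DO = C_s − D_c = 11.0 − 3.397 = 7.603 mg/L.

t_c ≈ 0.998 d; D_c ≈ 3.40 mg/L; min DO ≈ 7.60 mg/L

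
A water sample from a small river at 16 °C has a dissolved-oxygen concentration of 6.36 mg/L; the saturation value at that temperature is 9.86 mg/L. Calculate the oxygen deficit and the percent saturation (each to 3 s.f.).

D ≈ 3.50 mg/L; 64.5 % saturation

D = C_s − C = 9.86 − 6.36 = 3.50 mg/L.
% saturation = 6.36/9.86 × 100 = 64.5 %.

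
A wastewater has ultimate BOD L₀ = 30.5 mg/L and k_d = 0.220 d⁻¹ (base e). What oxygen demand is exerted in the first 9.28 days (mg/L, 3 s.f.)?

y ≈ 26.5 mg/L

y_t = L₀(1 − e^(−k_d t)) = 30.5 × (1 − e^(−0.220×9.28))
= 30.5 × (1 − 0.1298) = 30.5 × 0.8702 = 26.54 mg/L.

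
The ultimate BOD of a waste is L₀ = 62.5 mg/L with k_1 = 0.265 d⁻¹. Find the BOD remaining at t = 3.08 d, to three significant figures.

L_t = L₀ e^(−k_1 t) = 62.5 × e^(−0.265×3.08) = 62.5 × 0.4421 = 27.63 mg/L.

L ≈ 27.6 mg/L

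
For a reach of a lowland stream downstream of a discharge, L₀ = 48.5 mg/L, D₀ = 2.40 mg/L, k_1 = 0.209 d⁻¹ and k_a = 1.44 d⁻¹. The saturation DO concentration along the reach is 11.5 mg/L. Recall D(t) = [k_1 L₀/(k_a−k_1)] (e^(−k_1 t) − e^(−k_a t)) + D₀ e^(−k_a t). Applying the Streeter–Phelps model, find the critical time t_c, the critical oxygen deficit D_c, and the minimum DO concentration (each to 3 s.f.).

t_c ≈ 1.29 d; D_c ≈ 5.38 mg/L; min DO ≈ 6.12 mg/L

At the critical point dD/dt = 0, so k_1 L₀ e^(−k_1 t) = k_a D. Substituting D(t) from the Streeter–Phelps equation and solving for t gives
t_c = ln[(k_a/k_1)(1 − D₀(k_a−k_1)/(k_1 L₀))] / (k_a−k_1).
Here k_a−k_1 = 1.231 d⁻¹ and 1 − D₀(k_a−k_1)/(k_1 L₀) = 1 − 2.40×1.231/(0.209×48.5) = 0.7085, so
t_c = ln(6.890 × 0.7085) / 1.231 = 1.586 / 1.231 = 1.288 d.
L(t_c) = L₀ e^(−k_1 t_c) = 48.5 × 0.7640 = 37.05 mg/L, and at the critical point k_a D_c = k_1 L, so D_c = (0.209/1.44) × 37.05 = 5.378 mg/L.
Minimum DO = C_s − D_c = 11.5 − 5.378 = 6.122 mg/L.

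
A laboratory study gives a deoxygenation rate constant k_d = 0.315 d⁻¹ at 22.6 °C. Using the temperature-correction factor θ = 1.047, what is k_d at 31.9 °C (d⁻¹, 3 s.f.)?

k_d(T₂) = k_d(T₁) · θ^(T₂−T₁) = 0.315 × 1.047^(31.9−22.6)
= 0.315 × 1.047^9.30 = 0.315 × 1.533 = 0.4829 d⁻¹.

k_d ≈ 0.483 d⁻¹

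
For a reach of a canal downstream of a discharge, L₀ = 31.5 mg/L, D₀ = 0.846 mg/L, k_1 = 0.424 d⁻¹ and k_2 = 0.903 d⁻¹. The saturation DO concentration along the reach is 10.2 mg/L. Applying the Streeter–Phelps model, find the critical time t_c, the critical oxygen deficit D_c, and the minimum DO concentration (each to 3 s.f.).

t_c ≈ 1.51 d; D_c ≈ 7.78 mg/L; min DO ≈ 2.42 mg/L

t_c = [1/(k_2−k_1)] ln[(k_2/k_1)(1 − D₀(k_2−k_1)/(k_1 L₀))]
= [1/(0.903−0.424)] ln[(0.903/0.424)(1 − 0.846×0.4790/(0.424×31.5))]
= (1/0.4790) ln[2.130 × 0.9697] = 2.088 × ln(2.065) = 2.088 × 0.7252 = 1.514 d.
D_c = (k_1/k_2) L₀ e^(−k_1 t_c) = (0.424/0.903) × 31.5 × e^(−0.424×1.514) = 0.4695 × 31.5 × 0.5263 = 7.784 mg/L.
Minimum DO = C_s − D_c = 10.2 − 7.784 = 2.416 mg/L.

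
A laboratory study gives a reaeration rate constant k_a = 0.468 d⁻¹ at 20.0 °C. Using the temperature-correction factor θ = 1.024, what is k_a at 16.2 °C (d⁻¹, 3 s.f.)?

k_a ≈ 0.428 d⁻¹

k_a(T₂) = k_a(T₁) · θ^(T₂−T₁) = 0.468 × 1.024^(16.2−20.0)
= 0.468 × 1.024^-3.80 = 0.468 × 0.9138 = 0.4277 d⁻¹.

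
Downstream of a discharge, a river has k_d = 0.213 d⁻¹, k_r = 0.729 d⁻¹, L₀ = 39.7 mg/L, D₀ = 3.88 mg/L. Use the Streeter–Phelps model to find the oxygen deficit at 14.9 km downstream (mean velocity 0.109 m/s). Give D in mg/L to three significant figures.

D ≈ 7.75 mg/L

Travel time t = x/v = 14.9 km / (0.109 m/s) = 14900 m / 0.109 m/s = 136700 s = 1.582 d.
k_d L₀/(k_r−k_d) = 0.213×39.7/(0.729−0.213) = 8.456/0.5160 = 16.39 mg/L.
e^(−k_d t) = e^(−0.213×1.582) = 0.7139; e^(−k_r t) = e^(−0.729×1.582) = 0.3156.
D = 16.39 × (0.7139 − 0.3156) + 3.88 × 0.3156 = 6.528 + 1.224 = 7.752 mg/L.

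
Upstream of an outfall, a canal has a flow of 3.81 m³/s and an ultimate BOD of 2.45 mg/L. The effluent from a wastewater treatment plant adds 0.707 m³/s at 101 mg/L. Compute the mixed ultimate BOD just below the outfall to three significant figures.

Flow-weighted mixing: C = (Q_r C_r + Q_w C_w)/(Q_r + Q_w)
= (3.81×2.45 + 0.707×101)/(3.81 + 0.707) = 80.74/4.517 = 17.88 mg/L.

17.9 mg/L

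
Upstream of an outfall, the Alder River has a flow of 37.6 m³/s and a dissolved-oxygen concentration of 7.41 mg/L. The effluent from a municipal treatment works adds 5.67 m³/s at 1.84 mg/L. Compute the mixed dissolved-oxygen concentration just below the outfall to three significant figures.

6.68 mg/L

Flow-weighted mixing: C = (Q_r C_r + Q_w C_w)/(Q_r + Q_w)
= (37.6×7.41 + 5.67×1.84)/(37.6 + 5.67) = 289.0/43.27 = 6.680 mg/L.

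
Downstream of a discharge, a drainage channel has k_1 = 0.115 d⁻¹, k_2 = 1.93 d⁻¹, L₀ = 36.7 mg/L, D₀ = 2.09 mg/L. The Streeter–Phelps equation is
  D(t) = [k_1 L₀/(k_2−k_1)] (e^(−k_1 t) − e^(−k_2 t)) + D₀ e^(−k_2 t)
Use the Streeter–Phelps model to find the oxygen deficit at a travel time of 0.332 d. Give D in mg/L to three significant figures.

k_1 L₀/(k_2−k_1) = 0.115×36.7/(1.93−0.115) = 4.221/1.815 = 2.325 mg/L.
e^(−k_1 t) = e^(−0.115×0.3320) = 0.9625; e^(−k_2 t) = e^(−1.93×0.3320) = 0.5269.
D = 2.325 × (0.9625 − 0.5269) + 2.09 × 0.5269 = 1.013 + 1.101 = 2.114 mg/L.

D ≈ 2.11 mg/L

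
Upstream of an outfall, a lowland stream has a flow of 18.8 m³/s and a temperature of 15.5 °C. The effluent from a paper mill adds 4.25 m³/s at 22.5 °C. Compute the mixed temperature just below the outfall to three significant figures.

16.8 °C

Flow-weighted mixing: C = (Q_r C_r + Q_w C_w)/(Q_r + Q_w)
= (18.8×15.5 + 4.25×22.5)/(18.8 + 4.25) = 387.0/23.05 = 16.79 °C.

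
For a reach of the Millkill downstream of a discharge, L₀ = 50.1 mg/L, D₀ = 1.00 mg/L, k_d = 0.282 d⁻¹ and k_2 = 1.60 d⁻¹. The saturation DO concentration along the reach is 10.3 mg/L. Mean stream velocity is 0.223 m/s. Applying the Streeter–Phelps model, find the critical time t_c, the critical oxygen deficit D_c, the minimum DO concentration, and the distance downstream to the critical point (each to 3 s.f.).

t_c ≈ 1.24 d; D_c ≈ 6.22 mg/L; min DO ≈ 4.08 mg/L; x_c ≈ 23.9 km

With k_2/k_d = 5.674 and 1 − D₀(k_2−k_d)/(k_d L₀) = 0.9067,
t_c = ln(5.674 × 0.9067) / (1.60 − 0.282) = ln(5.144) / 1.318 = 1.638/1.318 = 1.243 d.
L(t_c) = L₀ e^(−k_d t_c) = 50.1 × 0.7044 = 35.29 mg/L, and at the critical point k_2 D_c = k_d L, so D_c = (0.282/1.60) × 35.29 = 6.220 mg/L.
Minimum DO = C_s − D_c = 10.3 − 6.220 = 4.080 mg/L.
x_c = v t_c = 0.223 m/s × 1.243 d × 86400 s/d = 23940 m ≈ 23.9 km.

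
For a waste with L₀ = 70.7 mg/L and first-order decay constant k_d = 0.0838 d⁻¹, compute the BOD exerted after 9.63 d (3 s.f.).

y_t = L₀(1 − e^(−k_d t)) = 70.7 × (1 − e^(−0.0838×9.63))
= 70.7 × (1 − 0.4462) = 70.7 × 0.5538 = 39.15 mg/L.

y ≈ 39.2 mg/L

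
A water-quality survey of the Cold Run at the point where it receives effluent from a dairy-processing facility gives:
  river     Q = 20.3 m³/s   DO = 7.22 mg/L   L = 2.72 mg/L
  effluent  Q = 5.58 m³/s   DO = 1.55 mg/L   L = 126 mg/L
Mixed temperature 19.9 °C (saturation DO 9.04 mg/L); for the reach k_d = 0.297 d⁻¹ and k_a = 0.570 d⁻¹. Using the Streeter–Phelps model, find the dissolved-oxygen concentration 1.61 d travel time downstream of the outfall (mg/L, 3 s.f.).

Mixed DO = (20.3×7.22 + 5.58×1.55)/(20.3+5.58) = 155.2/25.88 = 5.997 mg/L.
Mixed L₀ = (20.3×2.72 + 5.58×126)/(25.88) = 758.3/25.88 = 29.30 mg/L.
Initial deficit D₀ = C_s − DO₀ = 9.04 − 5.997 = 3.043 mg/L.
D(1.61) = [0.297×29.30/(0.570−0.297)](e^(−0.297×1.61) − e^(−0.570×1.61)) + 3.043 e^(−0.570×1.61)
= 31.88 × (0.6199 − 0.3994) + 3.043 × 0.3994 = 8.243 mg/L.
DO = 9.04 − 8.243 = 0.7966 mg/L.

DO ≈ 0.797 mg/L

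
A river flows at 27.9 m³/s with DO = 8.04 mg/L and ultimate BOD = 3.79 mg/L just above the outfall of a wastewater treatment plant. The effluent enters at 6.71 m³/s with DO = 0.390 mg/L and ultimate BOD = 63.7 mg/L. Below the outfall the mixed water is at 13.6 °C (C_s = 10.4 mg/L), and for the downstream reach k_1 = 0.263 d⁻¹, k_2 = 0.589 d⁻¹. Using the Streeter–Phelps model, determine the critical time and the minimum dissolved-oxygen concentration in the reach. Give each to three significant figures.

Mixed DO = (27.9×8.04 + 6.71×0.390)/(27.9+6.71) = 226.9/34.61 = 6.557 mg/L.
Mixed L₀ = (27.9×3.79 + 6.71×63.7)/(34.61) = 533.2/34.61 = 15.41 mg/L.
Initial deficit D₀ = C_s − DO₀ = 10.4 − 6.557 = 3.843 mg/L.
t_c = (1/0.3260) ln[(0.589/0.263)(1 − 3.843×0.3260/(0.263×15.41))] = 3.067 × ln(1.547) = 1.338 d.
D_c = (0.263/0.589) × 15.41 × e^(−0.263×1.338) = 0.4465 × 15.41 × 0.7033 = 4.838 mg/L.
Minimum DO = 10.4 − 4.838 = 5.562 mg/L.

t_c ≈ 1.34 d; minimum DO ≈ 5.56 mg/L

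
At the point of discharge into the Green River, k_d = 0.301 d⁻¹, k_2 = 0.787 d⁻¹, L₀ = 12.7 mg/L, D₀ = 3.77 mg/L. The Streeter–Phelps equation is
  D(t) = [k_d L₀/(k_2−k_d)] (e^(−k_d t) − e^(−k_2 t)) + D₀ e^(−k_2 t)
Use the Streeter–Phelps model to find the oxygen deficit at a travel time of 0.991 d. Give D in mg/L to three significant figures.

D ≈ 3.96 mg/L

k_d L₀/(k_2−k_d) = 0.301×12.7/(0.787−0.301) = 3.823/0.4860 = 7.866 mg/L.
e^(−k_d t) = e^(−0.301×0.9910) = 0.7421; e^(−k_2 t) = e^(−0.787×0.9910) = 0.4584.
D = 7.866 × (0.7421 − 0.4584) + 3.77 × 0.4584 = 2.231 + 1.728 = 3.959 mg/L.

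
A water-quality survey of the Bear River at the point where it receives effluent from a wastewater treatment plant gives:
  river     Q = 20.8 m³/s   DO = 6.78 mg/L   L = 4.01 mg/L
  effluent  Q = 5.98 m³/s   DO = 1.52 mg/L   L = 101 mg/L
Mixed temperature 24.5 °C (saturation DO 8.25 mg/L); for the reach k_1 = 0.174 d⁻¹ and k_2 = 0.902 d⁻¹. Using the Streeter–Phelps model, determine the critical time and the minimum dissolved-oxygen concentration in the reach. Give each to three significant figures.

t_c ≈ 1.49 d; minimum DO ≈ 4.43 mg/L

Mixed DO = (20.8×6.78 + 5.98×1.52)/(20.8+5.98) = 150.1/26.78 = 5.605 mg/L.
Mixed L₀ = (20.8×4.01 + 5.98×101)/(26.78) = 687.4/26.78 = 25.67 mg/L.
Initial deficit D₀ = C_s − DO₀ = 8.25 − 5.605 = 2.645 mg/L.
t_c = (1/0.7280) ln[(0.902/0.174)(1 − 2.645×0.7280/(0.174×25.67))] = 1.374 × ln(2.949) = 1.486 d.
D_c = (0.174/0.902) × 25.67 × e^(−0.174×1.486) = 0.1929 × 25.67 × 0.7722 = 3.824 mg/L.
Minimum DO = 8.25 − 3.824 = 4.426 mg/L.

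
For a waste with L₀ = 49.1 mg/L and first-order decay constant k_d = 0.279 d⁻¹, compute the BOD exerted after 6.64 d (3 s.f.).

y_t = L₀(1 − e^(−k_d t)) = 49.1 × (1 − e^(−0.279×6.64))
= 49.1 × (1 − 0.1568) = 49.1 × 0.8432 = 41.40 mg/L.

y ≈ 41.4 mg/L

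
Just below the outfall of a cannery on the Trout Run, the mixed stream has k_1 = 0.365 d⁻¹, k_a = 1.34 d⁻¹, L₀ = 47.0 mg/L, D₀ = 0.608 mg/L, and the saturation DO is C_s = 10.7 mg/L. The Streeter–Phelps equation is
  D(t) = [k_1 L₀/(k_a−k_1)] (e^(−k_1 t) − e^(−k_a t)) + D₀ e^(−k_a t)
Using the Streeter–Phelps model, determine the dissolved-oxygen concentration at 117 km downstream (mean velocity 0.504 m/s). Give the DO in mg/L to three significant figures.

Travel time t = x/v = 117 km / (0.504 m/s) = 117000 m / 0.504 m/s = 232100 s = 2.687 d.
k_1 L₀/(k_a−k_1) = 0.365×47.0/(1.34−0.365) = 17.16/0.9750 = 17.59 mg/L.
e^(−k_1 t) = e^(−0.365×2.687) = 0.3750; e^(−k_a t) = e^(−1.34×2.687) = 0.02731.
D = 17.59 × (0.3750 − 0.02731) + 0.608 × 0.02731 = 6.118 + 0.01661 = 6.135 mg/L.
DO = C_s − D = 10.7 − 6.135 = 4.565 mg/L.

DO ≈ 4.57 mg/L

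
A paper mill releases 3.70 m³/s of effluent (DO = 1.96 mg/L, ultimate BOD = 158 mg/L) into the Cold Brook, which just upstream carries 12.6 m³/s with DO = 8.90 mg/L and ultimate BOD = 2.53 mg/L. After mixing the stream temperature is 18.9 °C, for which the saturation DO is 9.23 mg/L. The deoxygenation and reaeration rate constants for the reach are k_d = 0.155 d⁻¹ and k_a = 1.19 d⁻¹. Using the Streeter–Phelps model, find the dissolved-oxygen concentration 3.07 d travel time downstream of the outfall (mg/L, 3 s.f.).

Mixed DO = (12.6×8.90 + 3.70×1.96)/(12.6+3.70) = 119.4/16.30 = 7.325 mg/L.
Mixed L₀ = (12.6×2.53 + 3.70×158)/(16.30) = 616.5/16.30 = 37.82 mg/L.
Initial deficit D₀ = C_s − DO₀ = 9.23 − 7.325 = 1.905 mg/L.
D(3.07) = [0.155×37.82/(1.19−0.155)](e^(−0.155×3.07) − e^(−1.19×3.07)) + 1.905 e^(−1.19×3.07)
= 5.664 × (0.6214 − 0.02591) + 1.905 × 0.02591 = 3.422 mg/L.
DO = 9.23 − 3.422 = 5.808 mg/L.

DO ≈ 5.81 mg/L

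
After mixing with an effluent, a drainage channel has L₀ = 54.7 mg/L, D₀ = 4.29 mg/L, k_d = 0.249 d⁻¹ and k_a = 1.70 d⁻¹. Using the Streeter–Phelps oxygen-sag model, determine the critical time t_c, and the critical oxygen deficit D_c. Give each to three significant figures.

t_c = [1/(k_a−k_d)] ln[(k_a/k_d)(1 − D₀(k_a−k_d)/(k_d L₀))]
= [1/(1.70−0.249)] ln[(1.70/0.249)(1 − 4.29×1.451/(0.249×54.7))]
= (1/1.451) ln[6.827 × 0.5430] = 0.6892 × ln(3.707) = 0.6892 × 1.310 = 0.9030 d.
L(t_c) = L₀ e^(−k_d t_c) = 54.7 × 0.7986 = 43.69 mg/L, and at the critical point k_a D_c = k_d L, so D_c = (0.249/1.70) × 43.69 = 6.399 mg/L.

t_c ≈ 0.903 d; D_c ≈ 6.40 mg/L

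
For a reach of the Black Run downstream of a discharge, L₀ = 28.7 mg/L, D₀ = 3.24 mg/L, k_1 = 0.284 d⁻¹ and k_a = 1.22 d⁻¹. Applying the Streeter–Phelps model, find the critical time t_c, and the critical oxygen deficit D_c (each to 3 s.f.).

At the critical point dD/dt = 0, so k_1 L₀ e^(−k_1 t) = k_a D. Substituting D(t) from the Streeter–Phelps equation and solving for t gives
t_c = ln[(k_a/k_1)(1 − D₀(k_a−k_1)/(k_1 L₀))] / (k_a−k_1).
Here k_a−k_1 = 0.9360 d⁻¹ and 1 − D₀(k_a−k_1)/(k_1 L₀) = 1 − 3.24×0.9360/(0.284×28.7) = 0.6279, so
t_c = ln(4.296 × 0.6279) / 0.9360 = 0.9923 / 0.9360 = 1.060 d.
D_c = (k_1/k_a) L₀ e^(−k_1 t_c) = (0.284/1.22) × 28.7 × e^(−0.284×1.060) = 0.2328 × 28.7 × 0.7400 = 4.944 mg/L.

t_c ≈ 1.06 d; D_c ≈ 4.94 mg/L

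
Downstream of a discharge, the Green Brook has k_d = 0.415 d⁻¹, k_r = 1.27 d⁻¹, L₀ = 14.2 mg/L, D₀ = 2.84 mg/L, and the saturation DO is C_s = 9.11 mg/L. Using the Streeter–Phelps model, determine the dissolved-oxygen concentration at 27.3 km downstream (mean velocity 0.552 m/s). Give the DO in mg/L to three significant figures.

Travel time t = x/v = 27.3 km / (0.552 m/s) = 27300 m / 0.552 m/s = 49460 s = 0.5724 d.
k_d L₀/(k_r−k_d) = 0.415×14.2/(1.27−0.415) = 5.893/0.8550 = 6.892 mg/L.
e^(−k_d t) = e^(−0.415×0.5724) = 0.7886; e^(−k_r t) = e^(−1.27×0.5724) = 0.4834.
D = 6.892 × (0.7886 − 0.4834) + 2.84 × 0.4834 = 2.103 + 1.373 = 3.476 mg/L.
DO = C_s − D = 9.11 − 3.476 = 5.634 mg/L.

DO ≈ 5.63 mg/L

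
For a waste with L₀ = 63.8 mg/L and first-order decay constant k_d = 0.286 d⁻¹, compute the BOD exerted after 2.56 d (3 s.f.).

y_t = L₀(1 − e^(−k_d t)) = 63.8 × (1 − e^(−0.286×2.56))
= 63.8 × (1 − 0.4809) = 63.8 × 0.5191 = 33.12 mg/L.

y ≈ 33.1 mg/L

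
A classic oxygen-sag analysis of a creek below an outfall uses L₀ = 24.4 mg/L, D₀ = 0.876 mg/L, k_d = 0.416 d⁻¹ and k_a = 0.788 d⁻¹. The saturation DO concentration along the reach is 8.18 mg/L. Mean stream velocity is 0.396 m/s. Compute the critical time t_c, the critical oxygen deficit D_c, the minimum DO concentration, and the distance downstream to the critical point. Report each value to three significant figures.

At the critical point dD/dt = 0, so k_d L₀ e^(−k_d t) = k_a D. Substituting D(t) from the Streeter–Phelps equation and solving for t gives
t_c = ln[(k_a/k_d)(1 − D₀(k_a−k_d)/(k_d L₀))] / (k_a−k_d).
Here k_a−k_d = 0.3720 d⁻¹ and 1 − D₀(k_a−k_d)/(k_d L₀) = 1 − 0.876×0.3720/(0.416×24.4) = 0.9679, so
t_c = ln(1.894 × 0.9679) / 0.3720 = 0.6062 / 0.3720 = 1.630 d.
L(t_c) = L₀ e^(−k_d t_c) = 24.4 × 0.5077 = 12.39 mg/L, and at the critical point k_a D_c = k_d L, so D_c = (0.416/0.788) × 12.39 = 6.540 mg/L.
Minimum DO = C_s − D_c = 8.18 − 6.540 = 1.640 mg/L.
x_c = v t_c = 0.396 m/s × 1.630 d × 86400 s/d = 55750 m ≈ 55.8 km.

t_c ≈ 1.63 d; D_c ≈ 6.54 mg/L; min DO ≈ 1.64 mg/L; x_c ≈ 55.8 km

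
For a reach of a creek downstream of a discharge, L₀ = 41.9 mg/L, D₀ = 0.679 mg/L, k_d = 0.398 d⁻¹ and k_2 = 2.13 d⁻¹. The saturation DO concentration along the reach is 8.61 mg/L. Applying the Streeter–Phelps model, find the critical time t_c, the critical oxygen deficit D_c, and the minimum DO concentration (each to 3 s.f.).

t_c ≈ 0.926 d; D_c ≈ 5.42 mg/L; min DO ≈ 3.19 mg/L

With k_2/k_d = 5.352 and 1 − D₀(k_2−k_d)/(k_d L₀) = 0.9295,
t_c = ln(5.352 × 0.9295) / (2.13 − 0.398) = ln(4.974) / 1.732 = 1.604/1.732 = 0.9263 d.
D_c = (k_d/k_2) L₀ e^(−k_d t_c) = (0.398/2.13) × 41.9 × e^(−0.398×0.9263) = 0.1869 × 41.9 × 0.6917 = 5.415 mg/L.
Minimum DO = C_s − D_c = 8.61 − 5.415 = 3.195 mg/L.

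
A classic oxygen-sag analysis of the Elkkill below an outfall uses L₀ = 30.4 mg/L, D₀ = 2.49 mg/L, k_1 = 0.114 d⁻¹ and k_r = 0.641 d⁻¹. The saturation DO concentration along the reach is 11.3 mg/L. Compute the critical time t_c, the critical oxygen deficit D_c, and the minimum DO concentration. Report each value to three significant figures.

t_c ≈ 2.37 d; D_c ≈ 4.12 mg/L; min DO ≈ 7.18 mg/L

At the critical point dD/dt = 0, so k_1 L₀ e^(−k_1 t) = k_r D. Substituting D(t) from the Streeter–Phelps equation and solving for t gives
t_c = ln[(k_r/k_1)(1 − D₀(k_r−k_1)/(k_1 L₀))] / (k_r−k_1).
Here k_r−k_1 = 0.5270 d⁻¹ and 1 − D₀(k_r−k_1)/(k_1 L₀) = 1 − 2.49×0.5270/(0.114×30.4) = 0.6214, so
t_c = ln(5.623 × 0.6214) / 0.5270 = 1.251 / 0.5270 = 2.374 d.
L(t_c) = L₀ e^(−k_1 t_c) = 30.4 × 0.7629 = 23.19 mg/L, and at the critical point k_r D_c = k_1 L, so D_c = (0.114/0.641) × 23.19 = 4.125 mg/L.
Minimum DO = C_s − D_c = 11.3 − 4.125 = 7.175 mg/L.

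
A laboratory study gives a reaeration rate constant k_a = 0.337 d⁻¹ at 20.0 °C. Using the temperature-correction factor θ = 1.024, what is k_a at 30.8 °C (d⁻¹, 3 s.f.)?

k_a(T₂) = k_a(T₁) · θ^(T₂−T₁) = 0.337 × 1.024^(30.8−20.0)
= 0.337 × 1.024^10.8 = 0.337 × 1.292 = 0.4354 d⁻¹.

k_a ≈ 0.435 d⁻¹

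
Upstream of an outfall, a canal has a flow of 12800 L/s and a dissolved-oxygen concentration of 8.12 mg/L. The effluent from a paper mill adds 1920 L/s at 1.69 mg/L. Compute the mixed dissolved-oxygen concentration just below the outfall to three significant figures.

Flow-weighted mixing: C = (Q_r C_r + Q_w C_w)/(Q_r + Q_w)
= (12800×8.12 + 1920×1.69)/(12800 + 1920) = 107200/14720 = 7.281 mg/L.

7.28 mg/L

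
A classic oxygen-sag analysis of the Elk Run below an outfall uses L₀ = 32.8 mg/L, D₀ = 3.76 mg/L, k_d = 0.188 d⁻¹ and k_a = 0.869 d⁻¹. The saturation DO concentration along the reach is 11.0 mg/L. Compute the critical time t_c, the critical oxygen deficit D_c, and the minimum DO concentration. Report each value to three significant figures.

t_c = [1/(k_a−k_d)] ln[(k_a/k_d)(1 − D₀(k_a−k_d)/(k_d L₀))]
= [1/(0.869−0.188)] ln[(0.869/0.188)(1 − 3.76×0.6810/(0.188×32.8))]
= (1/0.6810) ln[4.622 × 0.5848] = 1.468 × ln(2.703) = 1.468 × 0.9943 = 1.460 d.
D_c = (k_d/k_a) L₀ e^(−k_d t_c) = (0.188/0.869) × 32.8 × e^(−0.188×1.460) = 0.2163 × 32.8 × 0.7600 = 5.393 mg/L.
Minimum DO = C_s − D_c = 11.0 − 5.393 = 5.607 mg/L.

t_c ≈ 1.46 d; D_c ≈ 5.39 mg/L; min DO ≈ 5.61 mg/L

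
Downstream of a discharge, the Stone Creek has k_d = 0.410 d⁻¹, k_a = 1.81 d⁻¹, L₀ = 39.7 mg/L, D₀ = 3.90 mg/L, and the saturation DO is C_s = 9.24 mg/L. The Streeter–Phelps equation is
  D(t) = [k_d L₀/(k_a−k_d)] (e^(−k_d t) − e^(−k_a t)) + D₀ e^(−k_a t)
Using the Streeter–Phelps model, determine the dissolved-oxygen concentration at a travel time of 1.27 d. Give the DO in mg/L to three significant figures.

DO ≈ 3.11 mg/L

k_d L₀/(k_a−k_d) = 0.410×39.7/(1.81−0.410) = 16.28/1.400 = 11.63 mg/L.
e^(−k_d t) = e^(−0.410×1.270) = 0.5941; e^(−k_a t) = e^(−1.81×1.270) = 0.1004.
D = 11.63 × (0.5941 − 0.1004) + 3.90 × 0.1004 = 5.740 + 0.3915 = 6.132 mg/L.
DO = C_s − D = 9.24 − 6.132 = 3.108 mg/L.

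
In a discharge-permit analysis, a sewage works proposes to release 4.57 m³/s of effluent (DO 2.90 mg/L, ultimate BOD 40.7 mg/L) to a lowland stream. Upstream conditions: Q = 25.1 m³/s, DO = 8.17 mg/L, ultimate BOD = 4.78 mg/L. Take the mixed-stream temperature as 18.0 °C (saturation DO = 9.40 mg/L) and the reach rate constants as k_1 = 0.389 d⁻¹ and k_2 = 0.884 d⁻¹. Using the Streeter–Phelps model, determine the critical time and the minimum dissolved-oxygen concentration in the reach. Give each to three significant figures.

t_c ≈ 1.07 d; minimum DO ≈ 6.41 mg/L

Mixed DO = (25.1×8.17 + 4.57×2.90)/(25.1+4.57) = 218.3/29.67 = 7.358 mg/L.
Mixed L₀ = (25.1×4.78 + 4.57×40.7)/(29.67) = 306.0/29.67 = 10.31 mg/L.
Initial deficit D₀ = C_s − DO₀ = 9.40 − 7.358 = 2.042 mg/L.
t_c = (1/0.4950) ln[(0.884/0.389)(1 − 2.042×0.4950/(0.389×10.31))] = 2.020 × ln(1.700) = 1.072 d.
D_c = (0.389/0.884) × 10.31 × e^(−0.389×1.072) = 0.4400 × 10.31 × 0.6590 = 2.991 mg/L.
Minimum DO = 9.40 − 2.991 = 6.409 mg/L.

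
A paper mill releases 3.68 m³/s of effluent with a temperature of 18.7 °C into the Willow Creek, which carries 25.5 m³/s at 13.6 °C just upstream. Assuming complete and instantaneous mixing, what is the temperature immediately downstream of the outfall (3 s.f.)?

14.2 °C

Flow-weighted mixing: C = (Q_r C_r + Q_w C_w)/(Q_r + Q_w)
= (25.5×13.6 + 3.68×18.7)/(25.5 + 3.68) = 415.6/29.18 = 14.24 °C.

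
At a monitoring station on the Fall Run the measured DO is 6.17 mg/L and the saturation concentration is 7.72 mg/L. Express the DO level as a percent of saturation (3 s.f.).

79.9 % saturation

% saturation = C/C_s × 100 = 6.17/7.72 × 100 = 79.9 %.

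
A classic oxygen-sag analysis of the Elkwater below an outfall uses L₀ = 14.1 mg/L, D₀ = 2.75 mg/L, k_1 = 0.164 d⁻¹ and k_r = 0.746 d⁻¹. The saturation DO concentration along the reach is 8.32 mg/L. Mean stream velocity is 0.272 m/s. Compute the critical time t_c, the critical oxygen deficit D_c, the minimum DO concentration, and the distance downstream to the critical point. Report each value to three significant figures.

At the critical point dD/dt = 0, so k_1 L₀ e^(−k_1 t) = k_r D. Substituting D(t) from the Streeter–Phelps equation and solving for t gives
t_c = ln[(k_r/k_1)(1 − D₀(k_r−k_1)/(k_1 L₀))] / (k_r−k_1).
Here k_r−k_1 = 0.5820 d⁻¹ and 1 − D₀(k_r−k_1)/(k_1 L₀) = 1 − 2.75×0.5820/(0.164×14.1) = 0.3079, so
t_c = ln(4.549 × 0.3079) / 0.5820 = 0.3368 / 0.5820 = 0.5786 d.
D_c = (k_1/k_r) L₀ e^(−k_1 t_c) = (0.164/0.746) × 14.1 × e^(−0.164×0.5786) = 0.2198 × 14.1 × 0.9095 = 2.819 mg/L.
Minimum DO = C_s − D_c = 8.32 − 2.819 = 5.501 mg/L.
x_c = v t_c = 0.272 m/s × 0.5786 d × 86400 s/d = 13600 m ≈ 13.6 km.

t_c ≈ 0.579 d; D_c ≈ 2.82 mg/L; min DO ≈ 5.50 mg/L; x_c ≈ 13.6 km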